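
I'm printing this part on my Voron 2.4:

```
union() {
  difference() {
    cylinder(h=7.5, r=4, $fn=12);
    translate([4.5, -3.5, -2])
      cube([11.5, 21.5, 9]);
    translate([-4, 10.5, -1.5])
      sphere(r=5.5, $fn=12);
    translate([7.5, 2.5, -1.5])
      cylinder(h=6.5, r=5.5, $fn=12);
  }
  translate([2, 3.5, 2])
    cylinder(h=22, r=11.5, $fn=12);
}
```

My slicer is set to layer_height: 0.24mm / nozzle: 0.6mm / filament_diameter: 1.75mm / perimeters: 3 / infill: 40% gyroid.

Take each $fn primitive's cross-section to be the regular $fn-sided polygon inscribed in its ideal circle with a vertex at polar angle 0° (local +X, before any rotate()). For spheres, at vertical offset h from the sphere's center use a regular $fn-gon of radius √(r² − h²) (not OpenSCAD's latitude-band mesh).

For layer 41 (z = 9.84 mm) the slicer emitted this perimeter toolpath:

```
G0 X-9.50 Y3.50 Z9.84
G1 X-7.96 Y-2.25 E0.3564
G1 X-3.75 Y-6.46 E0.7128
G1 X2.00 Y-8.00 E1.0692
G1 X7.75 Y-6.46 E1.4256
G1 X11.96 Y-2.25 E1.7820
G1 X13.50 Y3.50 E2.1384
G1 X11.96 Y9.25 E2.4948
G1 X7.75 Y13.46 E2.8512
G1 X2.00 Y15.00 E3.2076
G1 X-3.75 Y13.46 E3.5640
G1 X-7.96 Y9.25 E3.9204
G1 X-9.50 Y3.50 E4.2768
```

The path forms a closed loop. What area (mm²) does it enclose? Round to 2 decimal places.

396.78 mm²

Apply the shoelace formula to the sequence of (X, Y) vertices; enclosed area = 396.78 mm².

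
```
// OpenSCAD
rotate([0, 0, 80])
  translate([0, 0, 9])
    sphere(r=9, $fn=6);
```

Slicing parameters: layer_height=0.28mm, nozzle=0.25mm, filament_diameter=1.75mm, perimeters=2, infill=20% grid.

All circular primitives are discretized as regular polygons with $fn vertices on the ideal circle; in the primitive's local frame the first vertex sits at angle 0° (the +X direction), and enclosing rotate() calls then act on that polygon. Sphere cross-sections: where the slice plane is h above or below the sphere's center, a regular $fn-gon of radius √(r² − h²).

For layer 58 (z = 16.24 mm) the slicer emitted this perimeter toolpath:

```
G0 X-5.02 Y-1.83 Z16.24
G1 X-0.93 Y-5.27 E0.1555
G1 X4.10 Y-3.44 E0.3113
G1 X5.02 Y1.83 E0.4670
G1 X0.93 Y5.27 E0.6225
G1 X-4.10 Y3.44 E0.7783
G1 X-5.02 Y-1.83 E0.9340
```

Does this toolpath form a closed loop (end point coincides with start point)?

Start point (G0): (-5.02, -1.83). End point (last G1): the path returns to the start — closed.

yes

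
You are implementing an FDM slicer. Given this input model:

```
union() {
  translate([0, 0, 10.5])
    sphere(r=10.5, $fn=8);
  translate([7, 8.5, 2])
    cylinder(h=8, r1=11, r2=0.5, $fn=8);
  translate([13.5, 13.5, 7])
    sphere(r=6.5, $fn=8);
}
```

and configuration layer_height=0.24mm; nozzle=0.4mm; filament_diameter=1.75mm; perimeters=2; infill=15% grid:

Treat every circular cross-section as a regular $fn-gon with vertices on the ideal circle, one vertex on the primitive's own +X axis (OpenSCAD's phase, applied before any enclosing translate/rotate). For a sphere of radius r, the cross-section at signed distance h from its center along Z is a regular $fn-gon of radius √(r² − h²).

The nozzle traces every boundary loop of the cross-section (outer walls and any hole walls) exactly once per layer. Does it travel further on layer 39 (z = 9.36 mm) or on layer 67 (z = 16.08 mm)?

Layer 39 (z = 9.36): the r=10.5 sphere contributes a regular 8-gon of circumradius √(10.5²−1.14²) = 10.438 (perimeter = 2·8·10.438·sin(180°/8) = 63.91 mm); the cone at (7, 8.5) (r1=11→r2=0.5) has section circumradius 1.340 here — a regular 8-gon (perimeter = 2·8·1.340·sin(180°/8) = 8.20 mm); the r=6.5 sphere at (13.5, 13.5) contributes a regular 8-gon of circumradius √(6.5²−2.36²) = 6.056 (perimeter = 2·8·6.056·sin(180°/8) = 37.08 mm); Merging all regions: the regions partially overlap (shared area 0.48 mm²), so the edge portions inside another operand are dropped and the merged outline is re-measured after clipping — boundary = 105.54 mm. So its perimeter = 105.54 mm. Layer 67 (z = 16.08): the r=10.5 sphere contributes a regular 8-gon of circumradius √(10.5²−5.58²) = 8.895 (perimeter = 2·8·8.895·sin(180°/8) = 54.46 mm); the cone at (7, 8.5) does not reach this height (z outside [2, 10]); the sphere at (13.5, 13.5) is not intersected at this z (|z−center|=9.080 > r=6.5); Merging all regions: only the r=10.5 sphere is present, so the union is just that shape — boundary = 54.46 mm. So its perimeter = 54.46 mm. Layer 39 is larger (105.54 vs 54.46 mm).

layer 39 (z = 9.36 mm)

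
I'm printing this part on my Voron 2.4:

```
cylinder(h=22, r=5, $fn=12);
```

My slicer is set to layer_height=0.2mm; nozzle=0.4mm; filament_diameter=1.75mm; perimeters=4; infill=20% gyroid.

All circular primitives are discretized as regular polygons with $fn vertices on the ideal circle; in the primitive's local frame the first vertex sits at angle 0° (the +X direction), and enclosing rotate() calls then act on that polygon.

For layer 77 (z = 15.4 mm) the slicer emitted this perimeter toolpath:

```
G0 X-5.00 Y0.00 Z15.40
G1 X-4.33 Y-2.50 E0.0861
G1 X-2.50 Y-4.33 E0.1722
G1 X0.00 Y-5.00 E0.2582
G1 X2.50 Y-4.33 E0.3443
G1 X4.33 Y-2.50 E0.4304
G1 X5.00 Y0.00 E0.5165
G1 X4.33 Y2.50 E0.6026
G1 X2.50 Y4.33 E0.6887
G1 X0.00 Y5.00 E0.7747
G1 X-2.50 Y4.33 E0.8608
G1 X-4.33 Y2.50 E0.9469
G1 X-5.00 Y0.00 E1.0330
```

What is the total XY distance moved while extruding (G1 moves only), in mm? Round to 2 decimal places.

31.06 mm

Sum the Euclidean lengths of each G1 segment: total = 31.06 mm.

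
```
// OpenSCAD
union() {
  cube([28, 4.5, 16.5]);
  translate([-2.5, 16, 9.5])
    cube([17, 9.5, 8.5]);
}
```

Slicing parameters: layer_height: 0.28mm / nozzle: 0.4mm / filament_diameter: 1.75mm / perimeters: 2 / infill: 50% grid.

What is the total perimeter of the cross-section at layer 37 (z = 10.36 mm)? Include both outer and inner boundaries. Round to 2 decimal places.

118.00 mm

At z = 10.36 mm: the cube (footprint 28×4.5) is included at this height (perimeter 65.00 mm); the cube at (-2.5, 16) is present — its section is the full 17×9.5 rectangle (perimeter 53.00 mm); Combining (union): the 2 present regions are separate (no shared area or edge), so areas and boundary lengths simply add and each stays a separate island — boundary = 118.00 mm. Overall, the cross-section has 2 separate islands. Total boundary length (outer) = 118.00 mm.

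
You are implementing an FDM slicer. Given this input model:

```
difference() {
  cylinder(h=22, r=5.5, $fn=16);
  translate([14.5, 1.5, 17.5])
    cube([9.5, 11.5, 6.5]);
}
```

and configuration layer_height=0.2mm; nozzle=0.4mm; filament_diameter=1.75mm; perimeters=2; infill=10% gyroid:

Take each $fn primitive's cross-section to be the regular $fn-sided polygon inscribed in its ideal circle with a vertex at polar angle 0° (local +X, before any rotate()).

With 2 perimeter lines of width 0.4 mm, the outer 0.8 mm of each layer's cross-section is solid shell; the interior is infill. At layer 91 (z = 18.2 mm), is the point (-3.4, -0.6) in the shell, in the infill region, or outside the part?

At z = 18.2 mm: the r=5.5 cylinder gives a regular 16-gon of circumradius 5.5 (constant along its height); the 9.5×11.5 cube at (14.5, 1.5) contributes its full rectangle; Taking the first minus the rest: starting from the r=5.5 cylinder, the 9.5×11.5 cube at (14.5, 1.5) misses the remaining region (no effect) — 1 connected region. Overall, the cross-section is a single solid region. The nearest boundary edge runs (-5.08, -2.10)→(-5.50, 0.00); distance from the point to it = 1.94 mm. The point is inside the cross-section and 1.94 mm from the nearest boundary — more than the 0.8 mm shell width (2 × 0.4), so it's in the infill interior.

infill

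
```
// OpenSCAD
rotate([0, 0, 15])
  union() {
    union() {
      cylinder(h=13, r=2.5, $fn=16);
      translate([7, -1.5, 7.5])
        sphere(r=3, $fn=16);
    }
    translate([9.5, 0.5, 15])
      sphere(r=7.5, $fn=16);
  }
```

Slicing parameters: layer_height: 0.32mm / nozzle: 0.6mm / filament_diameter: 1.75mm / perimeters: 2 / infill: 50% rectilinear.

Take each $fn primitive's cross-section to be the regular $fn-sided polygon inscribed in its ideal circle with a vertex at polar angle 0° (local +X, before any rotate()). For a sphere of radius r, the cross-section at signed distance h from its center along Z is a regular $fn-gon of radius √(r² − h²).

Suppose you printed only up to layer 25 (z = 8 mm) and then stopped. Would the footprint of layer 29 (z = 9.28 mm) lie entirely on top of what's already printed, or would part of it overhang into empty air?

Compare the two slices. At z = 8: the r=2.5 cylinder contributes a regular 16-gon of circumradius 2.5 (area = (16/2)·2.500²·sin(360°/16) = 19.13 mm²); the r=3 sphere at (7, -1.5) slices to a regular 16-gon of circumradius 2.958 (√(r²−h²) with h=0.5 from center) (area = (16/2)·2.958²·sin(360°/16) = 26.79 mm²); Combining (union): the 2 present regions are separate (no shared area or edge), so areas and boundary lengths simply add and each stays a separate island — area = 45.92 mm²; the sphere at (9.5, 0.5): section is a regular 16-gon, circumradius = √(r²−h²) = √(7.5²−7²) = 2.693 (area = (16/2)·2.693²·sin(360°/16) = 22.20 mm²); Merging all regions: the regions partially overlap — summed areas 68.12 mm² minus the doubly-counted overlap 7.60 mm² gives 60.52 mm² — area = 60.52 mm²; (rotated 15° about Z; rotation is an isometry so areas/perimeters/island counts are preserved). At z = 9.28: the r=2.5 cylinder contributes a regular 16-gon of circumradius 2.5 (area = (16/2)·2.500²·sin(360°/16) = 19.13 mm²); the r=3 sphere at (7, -1.5) slices to a regular 16-gon of circumradius 2.415 (√(r²−h²) with h=1.78 from center) (area = (16/2)·2.415²·sin(360°/16) = 17.85 mm²); Combining (union): the 2 present regions are separate (no shared area or edge), so areas and boundary lengths simply add and each stays a separate island — area = 36.99 mm²; the r=7.5 sphere at (9.5, 0.5) slices to a regular 16-gon of circumradius 4.851 (√(r²−h²) with h=5.72 from center) (area = (16/2)·4.851²·sin(360°/16) = 72.04 mm²); Combining (union): the regions partially overlap — summed areas 109.03 mm² minus the doubly-counted overlap 15.35 mm² gives 93.68 mm² — area = 93.68 mm²; (whole slice rotated 15° about Z — lengths, areas and connectivity unchanged). Checking containment: at z = 9.28 the cross-section extends beyond the z = 8 cross-section by about 36.66 mm².

part overhangs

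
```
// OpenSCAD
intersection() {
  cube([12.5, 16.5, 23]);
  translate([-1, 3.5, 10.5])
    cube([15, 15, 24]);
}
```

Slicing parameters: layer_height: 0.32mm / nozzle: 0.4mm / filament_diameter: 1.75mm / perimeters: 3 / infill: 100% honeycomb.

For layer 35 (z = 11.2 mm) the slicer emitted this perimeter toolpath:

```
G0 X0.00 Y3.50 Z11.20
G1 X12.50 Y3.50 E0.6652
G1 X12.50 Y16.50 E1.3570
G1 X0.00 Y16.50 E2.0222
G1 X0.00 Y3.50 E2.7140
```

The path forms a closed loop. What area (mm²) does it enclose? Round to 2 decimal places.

Apply the shoelace formula to the sequence of (X, Y) vertices; enclosed area = 162.50 mm².

162.50 mm²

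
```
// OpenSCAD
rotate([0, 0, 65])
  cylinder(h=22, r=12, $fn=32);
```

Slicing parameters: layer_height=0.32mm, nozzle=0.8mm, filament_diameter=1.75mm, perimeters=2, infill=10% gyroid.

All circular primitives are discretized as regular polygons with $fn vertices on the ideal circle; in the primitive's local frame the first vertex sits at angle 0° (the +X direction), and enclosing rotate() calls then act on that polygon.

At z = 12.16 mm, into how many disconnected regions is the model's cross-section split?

1

At z = 12.16 mm: the r=12 cylinder gives a regular 32-gon of circumradius 12 (constant along its height); (rotated 65° about Z; rotation is an isometry so areas/perimeters/island counts are preserved). The result has 1 disconnected region.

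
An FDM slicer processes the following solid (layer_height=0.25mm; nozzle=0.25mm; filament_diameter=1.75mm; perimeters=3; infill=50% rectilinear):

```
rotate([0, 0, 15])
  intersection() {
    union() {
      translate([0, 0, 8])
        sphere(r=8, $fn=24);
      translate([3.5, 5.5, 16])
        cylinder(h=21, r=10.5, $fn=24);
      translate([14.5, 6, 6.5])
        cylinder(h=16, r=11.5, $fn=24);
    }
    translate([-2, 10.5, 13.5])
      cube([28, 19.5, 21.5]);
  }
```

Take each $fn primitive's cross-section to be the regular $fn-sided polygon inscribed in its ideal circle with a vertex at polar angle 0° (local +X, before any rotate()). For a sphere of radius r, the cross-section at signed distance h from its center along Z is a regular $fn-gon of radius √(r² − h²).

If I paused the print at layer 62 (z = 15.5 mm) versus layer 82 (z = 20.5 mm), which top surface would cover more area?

Layer 62 (z = 15.5): the r=8 sphere slices to a regular 24-gon of circumradius 2.784 (√(r²−h²) with h=7.5 from center) (area = (24/2)·2.784²·sin(360°/24) = 24.07 mm²); the cylinder at (3.5, 5.5) is not intersected at this z (z outside [16, 37]); the r=11.5 cylinder at (14.5, 6) contributes a regular 24-gon of circumradius 11.5 (area = (24/2)·11.500²·sin(360°/24) = 410.75 mm²); Merging all regions: the 2 present regions are separate (no shared area or edge), so areas and boundary lengths simply add and each stays a separate island — area = 434.82 mm²; the cube at (-2, 10.5) is present — its section is the full 28×19.5 rectangle (area 546.00 mm²); Taking the intersection: the 28×19.5 cube at (-2, 10.5) partially overlaps that combined region; clipping to the common part keeps 105.19 mm² — area = 105.19 mm²; (whole slice rotated 15° about Z — lengths, areas and connectivity unchanged). So its area = 105.19 mm². Layer 82 (z = 20.5): the sphere is absent (|z−center|=12.500 > r=8); the r=10.5 cylinder at (3.5, 5.5) contributes a regular 24-gon of circumradius 10.5 (area = (24/2)·10.500²·sin(360°/24) = 342.42 mm²); the cylinder at (14.5, 6): section is a regular 24-gon, circumradius r=11.5 (area = (24/2)·11.500²·sin(360°/24) = 410.75 mm²); Merging all regions: the regions partially overlap — summed areas 753.16 mm² minus the doubly-counted overlap 145.20 mm² gives 607.96 mm² — area = 607.96 mm²; the cube at (-2, 10.5) is present — its section is the full 28×19.5 rectangle (area 546.00 mm²); After intersecting: the 28×19.5 cube at (-2, 10.5) partially overlaps that combined region; clipping to the common part keeps 143.68 mm² — area = 143.68 mm²; (rotated 15° about Z; rotation is an isometry so areas/perimeters/island counts are preserved). So its area = 143.68 mm². Layer 82 is larger (143.68 vs 105.19 mm²).

layer 82 (z = 20.5 mm)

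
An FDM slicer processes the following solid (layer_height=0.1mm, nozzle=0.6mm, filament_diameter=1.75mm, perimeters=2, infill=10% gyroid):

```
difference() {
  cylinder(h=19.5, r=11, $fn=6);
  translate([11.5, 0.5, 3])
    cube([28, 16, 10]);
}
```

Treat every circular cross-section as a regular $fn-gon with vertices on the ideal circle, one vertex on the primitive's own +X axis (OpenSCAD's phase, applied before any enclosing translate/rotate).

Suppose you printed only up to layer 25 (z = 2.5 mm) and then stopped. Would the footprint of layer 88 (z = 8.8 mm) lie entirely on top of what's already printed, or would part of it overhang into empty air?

entirely on top

Compare the two slices. At z = 2.5: the r=11 cylinder gives a regular 6-gon of circumradius 11 (constant along its height) (area = (6/2)·11.000²·sin(360°/6) = 314.37 mm²); the cube at (11.5, 0.5) is absent (z outside [3, 13]); After the difference (first − rest): none of the subtracted shapes is present at this height, so the r=11 cylinder is unchanged — area = 314.37 mm². At z = 8.8: the r=11 cylinder contributes a regular 6-gon of circumradius 11 (area = (6/2)·11.000²·sin(360°/6) = 314.37 mm²); the 28×16 cube at (11.5, 0.5) contributes its full rectangle (area 448.00 mm²); Subtracting the remaining from the first: starting from the r=11 cylinder (314.37 mm²), the 28×16 cube at (11.5, 0.5) misses the remaining region (no effect) — area = 314.37 mm². Checking containment: the cross-section at z = 8.8 is a subset of the cross-section at z = 2.5.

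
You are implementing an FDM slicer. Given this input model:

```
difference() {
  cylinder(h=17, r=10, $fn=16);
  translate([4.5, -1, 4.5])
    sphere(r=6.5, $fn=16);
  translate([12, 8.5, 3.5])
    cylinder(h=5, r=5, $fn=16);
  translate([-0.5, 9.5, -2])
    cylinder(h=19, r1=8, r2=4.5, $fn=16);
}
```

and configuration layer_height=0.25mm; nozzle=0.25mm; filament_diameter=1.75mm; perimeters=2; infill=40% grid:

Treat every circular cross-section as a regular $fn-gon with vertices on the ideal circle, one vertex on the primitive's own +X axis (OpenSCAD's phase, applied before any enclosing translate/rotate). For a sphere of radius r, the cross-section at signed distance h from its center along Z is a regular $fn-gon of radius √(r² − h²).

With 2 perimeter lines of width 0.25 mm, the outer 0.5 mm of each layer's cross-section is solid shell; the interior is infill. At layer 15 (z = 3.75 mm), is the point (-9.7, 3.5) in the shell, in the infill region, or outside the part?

At z = 3.75 mm: the r=10 cylinder gives a regular 16-gon of circumradius 10 (constant along its height); the sphere at (4.5, -1): section is a regular 16-gon, circumradius = √(r²−h²) = √(6.5²−0.75²) = 6.457; the r=5 cylinder at (12, 8.5) gives a regular 16-gon of circumradius 5 (constant along its height); the cone at (-0.5, 9.5): at t=0.303 of its height the radius interpolates to r₁+(r₂−r₁)t = 6.941, giving a regular 16-gon of that circumradius; After the difference (first − rest): starting from the r=10 cylinder, the r=6.5 sphere at (4.5, -1) partially overlaps it — only the 119.40 mm² overlap (of its 127.62 mm²) is removed, clipping the outline; the r=5 cylinder at (12, 8.5) partially overlaps it — only the 0.02 mm² overlap (of its 76.54 mm²) is removed, clipping the outline; the cone at (-0.5, 9.5) partially overlaps it — only the 60.53 mm² overlap (of its 147.48 mm²) is removed, clipping the outline — 2 connected regions. Overall, the cross-section has 2 separate islands. The nearest boundary edge runs (-10.00, 0.00)→(-9.24, 3.83); distance from the point to it = 0.39 mm. The point is not inside any of the regions above, so it lies outside the cross-section (0.39 mm from the nearest boundary).

outside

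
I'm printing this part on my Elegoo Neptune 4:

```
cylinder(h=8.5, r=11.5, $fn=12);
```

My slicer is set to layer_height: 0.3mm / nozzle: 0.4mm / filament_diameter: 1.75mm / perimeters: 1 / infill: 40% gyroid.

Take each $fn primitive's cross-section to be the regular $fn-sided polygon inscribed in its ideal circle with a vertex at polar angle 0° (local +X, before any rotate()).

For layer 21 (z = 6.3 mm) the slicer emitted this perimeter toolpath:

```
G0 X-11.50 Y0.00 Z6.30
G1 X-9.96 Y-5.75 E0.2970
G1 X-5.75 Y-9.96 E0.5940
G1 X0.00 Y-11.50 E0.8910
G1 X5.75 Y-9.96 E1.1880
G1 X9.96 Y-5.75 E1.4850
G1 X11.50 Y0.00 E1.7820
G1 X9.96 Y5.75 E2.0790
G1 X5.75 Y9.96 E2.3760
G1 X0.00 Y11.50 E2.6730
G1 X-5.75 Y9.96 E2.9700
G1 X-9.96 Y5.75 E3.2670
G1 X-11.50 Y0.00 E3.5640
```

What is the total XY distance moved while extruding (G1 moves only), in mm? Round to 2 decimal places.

Sum the Euclidean lengths of each G1 segment: total = 71.44 mm.

71.44 mm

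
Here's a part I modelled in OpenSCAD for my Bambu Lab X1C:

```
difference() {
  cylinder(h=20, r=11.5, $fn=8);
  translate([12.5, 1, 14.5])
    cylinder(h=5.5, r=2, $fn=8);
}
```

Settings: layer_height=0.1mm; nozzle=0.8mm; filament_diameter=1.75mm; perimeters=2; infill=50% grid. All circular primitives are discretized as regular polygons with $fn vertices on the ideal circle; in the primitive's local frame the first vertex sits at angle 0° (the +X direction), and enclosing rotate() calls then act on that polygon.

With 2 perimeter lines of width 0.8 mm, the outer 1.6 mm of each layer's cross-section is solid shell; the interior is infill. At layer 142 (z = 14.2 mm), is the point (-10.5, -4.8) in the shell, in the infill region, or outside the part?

outside

At z = 14.2 mm: the r=11.5 cylinder gives a regular 8-gon of circumradius 11.5 (constant along its height); the cylinder at (12.5, 1) is not intersected at this z (z outside [14.5, 20]); After the difference (first − rest): none of the subtracted shapes is present at this height, so the r=11.5 cylinder is unchanged — 1 connected region. Overall, the cross-section is a single solid region. The nearest boundary edge runs (-11.50, 0.00)→(-8.13, -8.13); distance from the point to it = 0.91 mm. The point is not inside any of the regions above, so it lies outside the cross-section (0.91 mm from the nearest boundary).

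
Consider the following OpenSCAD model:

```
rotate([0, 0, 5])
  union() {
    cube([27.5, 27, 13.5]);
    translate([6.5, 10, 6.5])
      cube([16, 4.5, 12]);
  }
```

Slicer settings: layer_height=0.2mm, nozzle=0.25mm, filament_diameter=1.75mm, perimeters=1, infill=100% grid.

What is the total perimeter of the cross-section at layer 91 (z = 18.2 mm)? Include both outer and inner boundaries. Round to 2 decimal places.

At z = 18.2 mm: the cube does not reach this height (z outside [0, 13.5]); the 16×4.5 cube at (6.5, 10) contributes its full rectangle (perimeter 41.00 mm); Combining (union): only the 16×4.5 cube at (6.5, 10) is present, so the union is just that shape — boundary = 41.00 mm; (whole slice rotated 5° about Z — lengths, areas and connectivity unchanged). Overall, the cross-section is a single solid region. Total boundary length (outer) = 41.00 mm.

41.00 mm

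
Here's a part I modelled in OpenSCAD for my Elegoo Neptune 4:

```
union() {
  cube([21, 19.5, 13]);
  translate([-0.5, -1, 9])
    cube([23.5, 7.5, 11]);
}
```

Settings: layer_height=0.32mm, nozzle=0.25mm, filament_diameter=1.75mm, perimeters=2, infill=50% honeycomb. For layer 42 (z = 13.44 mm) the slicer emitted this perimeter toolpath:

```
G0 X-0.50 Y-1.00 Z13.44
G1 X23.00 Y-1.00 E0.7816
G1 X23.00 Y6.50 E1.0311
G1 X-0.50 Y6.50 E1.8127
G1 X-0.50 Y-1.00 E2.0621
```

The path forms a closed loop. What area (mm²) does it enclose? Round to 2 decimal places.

176.25 mm²

Apply the shoelace formula to the sequence of (X, Y) vertices; enclosed area = 176.25 mm².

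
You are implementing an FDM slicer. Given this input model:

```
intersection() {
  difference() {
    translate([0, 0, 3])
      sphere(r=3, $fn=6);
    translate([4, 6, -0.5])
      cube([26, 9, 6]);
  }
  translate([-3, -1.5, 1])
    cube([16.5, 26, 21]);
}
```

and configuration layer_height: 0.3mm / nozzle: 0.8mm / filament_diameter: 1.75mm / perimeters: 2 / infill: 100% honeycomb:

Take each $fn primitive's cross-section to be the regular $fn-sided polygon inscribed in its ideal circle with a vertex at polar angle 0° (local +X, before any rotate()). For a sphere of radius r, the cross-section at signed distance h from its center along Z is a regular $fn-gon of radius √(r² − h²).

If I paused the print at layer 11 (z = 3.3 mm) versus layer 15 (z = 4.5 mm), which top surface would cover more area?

layer 11 (z = 3.3 mm)

Layer 11 (z = 3.3): the r=3 sphere slices to a regular 6-gon of circumradius 2.985 (√(r²−h²) with h=0.3 from center) (area = (6/2)·2.985²·sin(360°/6) = 23.15 mm²); the cube at (4, 6) is present — its section is the full 26×9 rectangle (area 234.00 mm²); Taking the first minus the rest: starting from the r=3 sphere (23.15 mm²), the 26×9 cube at (4, 6) misses the remaining region (no effect) — area = 23.15 mm²; the 16.5×26 cube at (-3, -1.5) contributes its full rectangle (area 429.00 mm²); Keeping only the common overlap: the 16.5×26 cube at (-3, -1.5) partially overlaps that combined region; clipping to the common part keeps 19.23 mm² — area = 19.23 mm². So its area = 19.23 mm². Layer 15 (z = 4.5): the sphere: section is a regular 6-gon, circumradius = √(r²−h²) = √(3²−1.5²) = 2.598 (area = (6/2)·2.598²·sin(360°/6) = 17.54 mm²); the cube at (4, 6) (footprint 26×9) is included at this height (area 234.00 mm²); Taking the first minus the rest: starting from the r=3 sphere (17.54 mm²), the 26×9 cube at (4, 6) misses the remaining region (no effect) — area = 17.54 mm²; the cube at (-3, -1.5) (footprint 16.5×26) is included at this height (area 429.00 mm²); Taking the intersection: the 16.5×26 cube at (-3, -1.5) partially overlaps the result so far; clipping to the common part keeps 15.26 mm² — area = 15.26 mm². So its area = 15.26 mm². Layer 11 is larger (19.23 vs 15.26 mm²).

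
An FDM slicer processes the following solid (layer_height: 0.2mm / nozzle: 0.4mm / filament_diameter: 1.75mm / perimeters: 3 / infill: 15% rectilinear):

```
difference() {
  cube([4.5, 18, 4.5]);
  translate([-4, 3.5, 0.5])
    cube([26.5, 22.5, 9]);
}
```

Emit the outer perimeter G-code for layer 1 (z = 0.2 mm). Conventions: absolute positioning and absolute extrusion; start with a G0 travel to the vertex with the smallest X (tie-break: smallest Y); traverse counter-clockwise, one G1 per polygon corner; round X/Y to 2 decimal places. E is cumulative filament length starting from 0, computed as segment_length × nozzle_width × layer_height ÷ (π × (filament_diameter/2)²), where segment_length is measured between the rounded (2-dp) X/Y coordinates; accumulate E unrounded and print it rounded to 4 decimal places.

At z = 0.2 mm: the cube is present — its section is the full 4.5×18 rectangle; the cube at (-4, 3.5) is absent (z outside [0.5, 9.5]); After the difference (first − rest): none of the subtracted shapes is present at this height, so the 4.5×18 cube is unchanged — 1 connected region. The outline is a single polygon with 4 vertices. Extrusion per mm of travel: 0.4 × 0.2 / (π × 0.875²) = 0.033260. Accumulating E over each segment gives final E = 1.4967.

G0 X0.00 Y0.00 Z0.20
G1 X4.50 Y0.00 E0.1497
G1 X4.50 Y18.00 E0.7484
G1 X0.00 Y18.00 E0.8980
G1 X0.00 Y0.00 E1.4967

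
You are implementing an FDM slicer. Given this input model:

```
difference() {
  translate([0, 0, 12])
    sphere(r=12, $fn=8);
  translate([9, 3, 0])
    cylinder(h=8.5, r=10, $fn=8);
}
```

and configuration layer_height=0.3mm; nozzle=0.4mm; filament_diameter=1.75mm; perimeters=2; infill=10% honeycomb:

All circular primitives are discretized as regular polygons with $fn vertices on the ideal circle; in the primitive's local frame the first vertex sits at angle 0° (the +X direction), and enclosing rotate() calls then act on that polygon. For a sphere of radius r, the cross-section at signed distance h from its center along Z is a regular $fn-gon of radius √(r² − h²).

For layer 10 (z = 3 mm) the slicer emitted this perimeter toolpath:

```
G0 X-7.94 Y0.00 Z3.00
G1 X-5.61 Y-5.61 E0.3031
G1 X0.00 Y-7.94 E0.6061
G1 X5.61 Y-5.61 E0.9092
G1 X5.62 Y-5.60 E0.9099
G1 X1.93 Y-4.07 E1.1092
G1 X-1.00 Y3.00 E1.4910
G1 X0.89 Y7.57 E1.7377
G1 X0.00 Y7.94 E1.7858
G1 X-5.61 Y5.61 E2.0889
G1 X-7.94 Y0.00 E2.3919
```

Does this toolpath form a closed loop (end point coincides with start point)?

yes

Start point (G0): (-7.94, 0.00). End point (last G1): the path returns to the start — closed.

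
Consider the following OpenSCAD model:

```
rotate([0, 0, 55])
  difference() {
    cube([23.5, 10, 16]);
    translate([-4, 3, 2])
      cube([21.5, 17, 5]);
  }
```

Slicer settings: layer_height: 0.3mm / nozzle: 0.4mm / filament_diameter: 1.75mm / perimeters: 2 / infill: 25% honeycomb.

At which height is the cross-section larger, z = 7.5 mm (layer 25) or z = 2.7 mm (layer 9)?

layer 25 (z = 7.5 mm)

Layer 25 (z = 7.5): the 23.5×10 cube contributes its full rectangle (area 235.00 mm²); the cube at (-4, 3) does not reach this height (z outside [2, 7]); Taking the first minus the rest: none of the subtracted shapes is present at this height, so the 23.5×10 cube is unchanged — area = 235.00 mm²; (whole slice rotated 55° about Z — lengths, areas and connectivity unchanged). So its area = 235.00 mm². Layer 9 (z = 2.7): the cube (footprint 23.5×10) is included at this height (area 235.00 mm²); the cube at (-4, 3) is present — its section is the full 21.5×17 rectangle (area 365.50 mm²); Taking the first minus the rest: starting from the 23.5×10 cube (235.00 mm²), the 21.5×17 cube at (-4, 3) partially overlaps it — only the 122.50 mm² overlap (of its 365.50 mm²) is removed, clipping the outline — area = 112.50 mm²; (rotated 55° about Z; rotation is an isometry so areas/perimeters/island counts are preserved). So its area = 112.50 mm². Layer 25 is larger (235.00 vs 112.50 mm²).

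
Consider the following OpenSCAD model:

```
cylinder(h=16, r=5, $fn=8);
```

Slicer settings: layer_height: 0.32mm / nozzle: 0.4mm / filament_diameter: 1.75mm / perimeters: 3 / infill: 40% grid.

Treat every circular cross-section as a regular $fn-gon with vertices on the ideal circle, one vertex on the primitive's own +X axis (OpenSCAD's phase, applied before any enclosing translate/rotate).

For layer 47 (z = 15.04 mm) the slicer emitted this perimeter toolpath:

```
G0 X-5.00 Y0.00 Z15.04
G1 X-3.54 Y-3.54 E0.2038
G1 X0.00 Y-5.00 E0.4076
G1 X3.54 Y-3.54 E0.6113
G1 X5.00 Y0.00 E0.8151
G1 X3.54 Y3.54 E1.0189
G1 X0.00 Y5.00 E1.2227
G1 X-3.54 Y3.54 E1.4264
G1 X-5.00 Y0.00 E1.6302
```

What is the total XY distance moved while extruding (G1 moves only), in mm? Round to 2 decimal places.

30.63 mm

Sum the Euclidean lengths of each G1 segment: total = 30.63 mm.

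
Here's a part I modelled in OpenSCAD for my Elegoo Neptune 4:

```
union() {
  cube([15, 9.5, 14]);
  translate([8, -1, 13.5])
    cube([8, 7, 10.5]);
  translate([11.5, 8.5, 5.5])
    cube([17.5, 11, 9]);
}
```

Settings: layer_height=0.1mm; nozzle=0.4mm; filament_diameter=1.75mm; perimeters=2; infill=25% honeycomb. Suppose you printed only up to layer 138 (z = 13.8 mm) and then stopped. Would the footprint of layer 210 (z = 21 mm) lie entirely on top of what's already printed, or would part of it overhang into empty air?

entirely on top

Compare the two slices. At z = 13.8: the cube is present — its section is the full 15×9.5 rectangle (area 142.50 mm²); the cube at (8, -1) (footprint 8×7) is included at this height (area 56.00 mm²); the cube at (11.5, 8.5) is present — its section is the full 17.5×11 rectangle (area 192.50 mm²); Taking the union: the regions partially overlap — summed areas 391.00 mm² minus the doubly-counted overlap 45.50 mm² gives 345.50 mm² — area = 345.50 mm². At z = 21: the cube does not reach this height (z outside [0, 14]); the cube at (8, -1) (footprint 8×7) is included at this height (area 56.00 mm²); the cube at (11.5, 8.5) is absent (z outside [5.5, 14.5]); Merging all regions: only the 8×7 cube at (8, -1) is present, so the union is just that shape — area = 56.00 mm². Checking containment: the cross-section at z = 21 is a subset of the cross-section at z = 13.8.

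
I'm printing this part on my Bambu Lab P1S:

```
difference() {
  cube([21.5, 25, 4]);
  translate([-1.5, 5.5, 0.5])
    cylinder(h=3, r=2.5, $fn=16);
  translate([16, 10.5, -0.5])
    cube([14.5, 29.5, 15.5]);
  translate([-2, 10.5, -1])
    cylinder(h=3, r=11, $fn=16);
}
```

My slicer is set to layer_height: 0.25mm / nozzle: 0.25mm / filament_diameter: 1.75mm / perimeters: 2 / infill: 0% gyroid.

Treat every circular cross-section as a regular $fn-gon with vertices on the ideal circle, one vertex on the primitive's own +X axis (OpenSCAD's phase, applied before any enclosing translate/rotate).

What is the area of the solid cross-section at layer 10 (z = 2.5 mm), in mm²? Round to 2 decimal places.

455.10 mm²

At z = 2.5 mm: the cube (footprint 21.5×25) is included at this height (area 537.50 mm²); the r=2.5 cylinder at (-1.5, 5.5) gives a regular 16-gon of circumradius 2.5 (constant along its height) (area = (16/2)·2.500²·sin(360°/16) = 19.13 mm²); the cube at (16, 10.5) (footprint 14.5×29.5) is included at this height (area 427.75 mm²); the cylinder at (-2, 10.5) does not reach this height (z outside [-1, 2]); Taking the first minus the rest: starting from the 21.5×25 cube (537.50 mm²), the r=2.5 cylinder at (-1.5, 5.5) partially overlaps it — only the 2.65 mm² overlap (of its 19.13 mm²) is removed, clipping the outline; the 14.5×29.5 cube at (16, 10.5) partially overlaps it — only the 79.75 mm² overlap (of its 427.75 mm²) is removed, clipping the outline — area = 455.10 mm². Overall, the cross-section is a single solid region. Net area = 455.10 mm².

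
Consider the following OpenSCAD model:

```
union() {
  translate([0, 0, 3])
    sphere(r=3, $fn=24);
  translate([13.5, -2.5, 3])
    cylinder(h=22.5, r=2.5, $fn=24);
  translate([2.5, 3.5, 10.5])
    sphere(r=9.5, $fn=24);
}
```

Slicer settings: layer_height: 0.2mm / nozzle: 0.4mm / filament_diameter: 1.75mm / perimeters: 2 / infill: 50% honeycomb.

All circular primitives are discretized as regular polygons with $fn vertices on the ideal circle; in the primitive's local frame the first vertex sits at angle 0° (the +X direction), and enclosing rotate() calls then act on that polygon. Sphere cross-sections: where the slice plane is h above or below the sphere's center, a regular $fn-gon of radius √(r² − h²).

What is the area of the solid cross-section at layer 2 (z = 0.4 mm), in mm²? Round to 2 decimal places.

6.96 mm²

At z = 0.4 mm: the sphere: section is a regular 24-gon, circumradius = √(r²−h²) = √(3²−2.6²) = 1.497 (area = (24/2)·1.497²·sin(360°/24) = 6.96 mm²); the cylinder at (13.5, -2.5) is not intersected at this z (z outside [3, 25.5]); the sphere at (2.5, 3.5) does not reach this height (|z−center|=10.100 > r=9.5); Taking the union: only the r=3 sphere is present, so the union is just that shape — area = 6.96 mm². Overall, the cross-section is a single solid region. Net area = 6.96 mm².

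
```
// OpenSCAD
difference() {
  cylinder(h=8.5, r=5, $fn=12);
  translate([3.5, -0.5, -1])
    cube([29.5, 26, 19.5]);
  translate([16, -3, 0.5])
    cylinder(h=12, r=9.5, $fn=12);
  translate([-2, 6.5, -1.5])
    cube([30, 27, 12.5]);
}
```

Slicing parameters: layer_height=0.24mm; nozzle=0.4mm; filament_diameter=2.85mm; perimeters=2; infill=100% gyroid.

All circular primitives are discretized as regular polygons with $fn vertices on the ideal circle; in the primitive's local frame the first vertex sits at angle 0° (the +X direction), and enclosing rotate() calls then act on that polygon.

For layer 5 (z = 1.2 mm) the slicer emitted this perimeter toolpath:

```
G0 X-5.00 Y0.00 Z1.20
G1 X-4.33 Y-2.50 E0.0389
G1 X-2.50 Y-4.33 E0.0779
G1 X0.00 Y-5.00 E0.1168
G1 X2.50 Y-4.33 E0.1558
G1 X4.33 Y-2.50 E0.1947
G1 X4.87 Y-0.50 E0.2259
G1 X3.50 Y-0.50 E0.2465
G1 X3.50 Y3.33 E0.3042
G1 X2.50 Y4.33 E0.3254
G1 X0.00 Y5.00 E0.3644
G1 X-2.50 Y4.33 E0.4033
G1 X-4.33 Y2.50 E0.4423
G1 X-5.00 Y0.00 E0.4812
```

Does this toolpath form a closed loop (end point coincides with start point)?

Start point (G0): (-5.00, 0.00). End point (last G1): the path returns to the start — closed.

yes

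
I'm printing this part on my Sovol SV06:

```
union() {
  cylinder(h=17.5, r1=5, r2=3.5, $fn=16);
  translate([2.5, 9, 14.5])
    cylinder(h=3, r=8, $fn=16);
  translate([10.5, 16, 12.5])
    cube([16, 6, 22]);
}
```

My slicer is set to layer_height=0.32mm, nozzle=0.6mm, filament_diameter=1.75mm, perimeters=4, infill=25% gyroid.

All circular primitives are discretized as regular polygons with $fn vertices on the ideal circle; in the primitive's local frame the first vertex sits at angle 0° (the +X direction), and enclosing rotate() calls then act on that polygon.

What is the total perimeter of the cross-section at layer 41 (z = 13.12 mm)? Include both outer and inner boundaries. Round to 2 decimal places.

68.19 mm

At z = 13.12 mm: the cone (r1=5→r2=3.5) has section circumradius 3.875 here — a regular 16-gon (perimeter = 2·16·3.875·sin(180°/16) = 24.19 mm); the cylinder at (2.5, 9) is not intersected at this z (z outside [14.5, 17.5]); the cube at (10.5, 16) (footprint 16×6) is included at this height (perimeter 44.00 mm); Merging all regions: the 2 present regions are separate (no shared area or edge), so areas and boundary lengths simply add and each stays a separate island — boundary = 68.19 mm. Overall, the cross-section has 2 separate islands. Total boundary length (outer) = 68.19 mm.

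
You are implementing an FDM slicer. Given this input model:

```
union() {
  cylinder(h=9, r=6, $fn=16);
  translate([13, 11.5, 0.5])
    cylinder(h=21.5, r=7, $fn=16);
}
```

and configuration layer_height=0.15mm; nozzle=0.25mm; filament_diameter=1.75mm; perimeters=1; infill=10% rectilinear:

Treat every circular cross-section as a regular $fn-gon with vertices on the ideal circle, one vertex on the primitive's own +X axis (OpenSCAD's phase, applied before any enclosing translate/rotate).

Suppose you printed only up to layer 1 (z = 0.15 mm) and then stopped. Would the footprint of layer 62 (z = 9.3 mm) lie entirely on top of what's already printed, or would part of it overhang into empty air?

Compare the two slices. At z = 0.15: the r=6 cylinder gives a regular 16-gon of circumradius 6 (constant along its height) (area = (16/2)·6.000²·sin(360°/16) = 110.21 mm²); the cylinder at (13, 11.5) is absent (z outside [0.5, 22]); Taking the union: only the r=6 cylinder is present, so the union is just that shape — area = 110.21 mm². At z = 9.3: the cylinder is not intersected at this z (z outside [0, 9]); the r=7 cylinder at (13, 11.5) contributes a regular 16-gon of circumradius 7 (area = (16/2)·7.000²·sin(360°/16) = 150.01 mm²); Taking the union: only the r=7 cylinder at (13, 11.5) is present, so the union is just that shape — area = 150.01 mm². Checking containment: at z = 9.3 the cross-section extends beyond the z = 0.15 cross-section by about 150.01 mm².

part overhangs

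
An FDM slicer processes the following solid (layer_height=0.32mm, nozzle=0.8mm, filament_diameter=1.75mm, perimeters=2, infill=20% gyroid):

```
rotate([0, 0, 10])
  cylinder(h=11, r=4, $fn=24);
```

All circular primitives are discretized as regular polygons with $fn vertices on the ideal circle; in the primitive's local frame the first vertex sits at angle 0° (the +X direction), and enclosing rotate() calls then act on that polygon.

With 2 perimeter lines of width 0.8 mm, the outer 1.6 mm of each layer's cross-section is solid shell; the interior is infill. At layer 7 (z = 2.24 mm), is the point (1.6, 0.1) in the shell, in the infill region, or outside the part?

infill

At z = 2.24 mm: the cylinder: section is a regular 24-gon, circumradius r=4; (whole slice rotated 10° about Z — lengths, areas and connectivity unchanged). Overall, the cross-section is a single solid region. Undo the 10° rotation: the query point maps to (1.593, -0.179) in the un-rotated model frame. The nearest boundary edge runs (3.86, -1.04)→(4.00, 0.00); distance from the point to it = 2.36 mm. The point is inside the cross-section and 2.36 mm from the nearest boundary — more than the 1.6 mm shell width (2 × 0.8), so it's in the infill interior.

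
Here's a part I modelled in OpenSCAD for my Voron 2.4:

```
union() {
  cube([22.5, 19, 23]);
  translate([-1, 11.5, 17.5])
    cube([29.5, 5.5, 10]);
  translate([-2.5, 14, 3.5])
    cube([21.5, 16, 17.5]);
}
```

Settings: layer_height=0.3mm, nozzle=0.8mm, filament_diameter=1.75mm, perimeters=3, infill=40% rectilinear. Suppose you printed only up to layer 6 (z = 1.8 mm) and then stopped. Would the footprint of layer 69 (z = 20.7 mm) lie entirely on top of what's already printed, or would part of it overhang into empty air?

part overhangs

Compare the two slices. At z = 1.8: the cube is present — its section is the full 22.5×19 rectangle (area 427.50 mm²); the cube at (-1, 11.5) does not reach this height (z outside [17.5, 27.5]); the cube at (-2.5, 14) is absent (z outside [3.5, 21]); Merging all regions: only the 22.5×19 cube is present, so the union is just that shape — area = 427.50 mm². At z = 20.7: the 22.5×19 cube contributes its full rectangle (area 427.50 mm²); the cube at (-1, 11.5) (footprint 29.5×5.5) is included at this height (area 162.25 mm²); the 21.5×16 cube at (-2.5, 14) contributes its full rectangle (area 344.00 mm²); Merging all regions: the regions partially overlap — summed areas 933.75 mm² minus the doubly-counted overlap 221.75 mm² gives 712.00 mm² — area = 712.00 mm². Checking containment: at z = 20.7 the cross-section extends beyond the z = 1.8 cross-section by about 284.50 mm².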